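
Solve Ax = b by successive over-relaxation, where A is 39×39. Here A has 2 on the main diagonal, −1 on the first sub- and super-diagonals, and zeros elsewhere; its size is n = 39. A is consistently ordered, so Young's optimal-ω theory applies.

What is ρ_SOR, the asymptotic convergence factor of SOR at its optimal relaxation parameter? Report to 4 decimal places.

ρ_SOR = 0.8545

spectrum of D⁻¹(L+U) = {cos(kπ/40) : 1≤k≤39}; ρ_J = cos(π/40) = 0.9969.
root = sin(π/40) = 0.07846  (since 1−cos² = sin²).
ω* = 2/(1+0.07846) = 1.8545
and ρ(B_{ω*}) = 1.8545 − 1 = 0.8545.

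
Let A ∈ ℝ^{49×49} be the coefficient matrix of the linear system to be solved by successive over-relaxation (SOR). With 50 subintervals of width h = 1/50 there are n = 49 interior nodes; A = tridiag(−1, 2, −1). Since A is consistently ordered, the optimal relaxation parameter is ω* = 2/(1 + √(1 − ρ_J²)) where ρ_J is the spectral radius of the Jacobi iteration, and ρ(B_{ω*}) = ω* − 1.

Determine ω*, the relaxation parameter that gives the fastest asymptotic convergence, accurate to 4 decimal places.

ω* = 1.8818

With n=49, ρ(Jacobi) = cos(π/50) = 0.9980.
root = sin(π/50) = 0.06279  (since 1−cos² = sin²).
[ω*] 2 ÷ (1 + 0.06279) = 2 ÷ 1.06279 = 1.8818.
ρ_SOR = ω* − 1 = 1.8818 − 1 = 0.8818.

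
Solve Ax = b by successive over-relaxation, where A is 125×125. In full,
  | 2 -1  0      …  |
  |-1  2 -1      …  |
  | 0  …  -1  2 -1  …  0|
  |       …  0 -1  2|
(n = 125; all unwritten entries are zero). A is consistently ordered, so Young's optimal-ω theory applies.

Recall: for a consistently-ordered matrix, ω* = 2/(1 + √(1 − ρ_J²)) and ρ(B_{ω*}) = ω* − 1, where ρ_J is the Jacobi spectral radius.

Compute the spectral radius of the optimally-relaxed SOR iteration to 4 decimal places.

[ρ_J] n=125: ρ(B_J) = cos(π/(n+1)) = cos(π/126) = 0.9997.
√(1−ρ_J²) simplifies to sin(π/126) = 0.02493.
ω* = 2/(1 + 0.02493) = 2/1.02493 = 1.9514.
and ρ(B_{ω*}) = 1.9514 − 1 = 0.9514.

ρ_SOR = 0.9514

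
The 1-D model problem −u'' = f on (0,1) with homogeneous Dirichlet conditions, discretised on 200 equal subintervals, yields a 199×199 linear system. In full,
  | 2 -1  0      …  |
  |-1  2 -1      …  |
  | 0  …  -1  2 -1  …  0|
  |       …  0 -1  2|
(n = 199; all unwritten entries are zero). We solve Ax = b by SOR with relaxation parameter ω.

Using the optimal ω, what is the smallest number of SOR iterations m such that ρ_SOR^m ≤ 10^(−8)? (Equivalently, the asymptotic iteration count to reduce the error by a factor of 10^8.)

½·tridiag(1,0,1) at n=199: λ_k = cos(kπ/200); max |λ| at k=1 ⇒ ρ_J = cos(π/200) ≈ 0.9998766.
root = sin(π/200) = 0.0157073  (since 1−cos² = sin²).
[ω*] 2 ÷ (1 + 0.0157073) = 2 ÷ 1.0157073 = 1.9690712.
ρ_SOR = ω* − 1 = 1.9690712 − 1 = 0.9690712.
8·ln10 = 18.4207; −ln(0.9690712) = 0.0314172; m = ⌈18.4207/0.0314172⌉ = ⌈586.325⌉ = 587.

m = 587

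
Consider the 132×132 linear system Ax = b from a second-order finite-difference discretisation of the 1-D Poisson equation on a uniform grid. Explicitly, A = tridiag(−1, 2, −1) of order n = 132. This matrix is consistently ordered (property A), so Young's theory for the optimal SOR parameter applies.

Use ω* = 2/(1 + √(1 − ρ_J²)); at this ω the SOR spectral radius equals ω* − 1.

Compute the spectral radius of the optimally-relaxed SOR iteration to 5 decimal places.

With n=132, ρ(Jacobi) = cos(π/133) = 0.99972.
√(1−ρ_J²) simplifies to sin(π/133) = 0.023619.
ω* = 2/(1+0.023619) = 1.95385
ρ(B_{ω*}) = ω*−1 = 0.95385

ρ_SOR = 0.95385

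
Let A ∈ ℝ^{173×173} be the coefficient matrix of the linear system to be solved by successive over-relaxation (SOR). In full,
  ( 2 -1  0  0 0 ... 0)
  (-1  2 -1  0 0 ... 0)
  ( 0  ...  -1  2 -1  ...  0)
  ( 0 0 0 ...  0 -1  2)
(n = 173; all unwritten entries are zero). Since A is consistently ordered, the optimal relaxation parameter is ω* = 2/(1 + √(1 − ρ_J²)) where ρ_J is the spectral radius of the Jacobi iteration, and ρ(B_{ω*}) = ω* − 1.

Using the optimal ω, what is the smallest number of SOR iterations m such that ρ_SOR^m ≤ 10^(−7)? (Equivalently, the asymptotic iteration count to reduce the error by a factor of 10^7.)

½·tridiag(1,0,1) at n=173: λ_k = cos(kπ/174); max |λ| at k=1 ⇒ ρ_J = cos(π/174) ≈ 0.9998370.
root = sin(π/174) = 0.0180541  (since 1−cos² = sin²).
Young: ω* = 2/(1+√(1−ρ_J²)) = 2/(1+0.0180541) = 2/1.0180541 = 1.9645321.
At ω = 1.9645321 every |λ(B_ω)| = ω−1, so ρ_SOR = 0.9645321.
For 7 digits: m = 7·ln10 / (−ln 0.9645321) = 16.1181/0.0361122 = 446.334; round up → m = 447.

m = 447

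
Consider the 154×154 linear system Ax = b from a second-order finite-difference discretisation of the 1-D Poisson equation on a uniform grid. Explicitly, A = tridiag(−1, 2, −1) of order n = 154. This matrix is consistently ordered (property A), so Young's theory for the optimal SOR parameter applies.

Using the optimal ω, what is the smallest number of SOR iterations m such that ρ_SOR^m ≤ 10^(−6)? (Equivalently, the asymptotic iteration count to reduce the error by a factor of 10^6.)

n=154: λ(B_J) = 1 − λ(A)/2 = cos(kπ/155); k=1 gives ρ_J = 0.9997946.
√(1 − cos²(π/155)) = sin(π/155) ≈ 0.0202670.
ω* = 2/(1 + 0.0202670) = 2/1.0202670 = 1.9602712.
[ρ_SOR] ω* − 1 = 0.9602712.
(0.9602712)^m ≤ 10^{−6}  ⇒  m·ln(0.9602712) ≤ −6·ln10  ⇒  m ≥ 340.791  ⇒  m = 341

m = 341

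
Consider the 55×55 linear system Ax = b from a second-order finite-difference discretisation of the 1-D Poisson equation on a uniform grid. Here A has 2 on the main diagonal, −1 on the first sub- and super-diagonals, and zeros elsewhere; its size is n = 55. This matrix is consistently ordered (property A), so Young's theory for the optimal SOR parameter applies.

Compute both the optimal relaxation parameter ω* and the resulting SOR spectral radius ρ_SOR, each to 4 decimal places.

B_J for the 55×55 system has eigenvalues cos(kπ/56); ρ_J = cos(π/56) = 0.9984.
√(1 − cos²(π/56)) = sin(π/56) ≈ 0.05607.
So ω* = 2/1.05607 = 1.8938 (Young).
ρ_SOR = ω* − 1 = 1.8938 − 1 = 0.8938.

ω* = 1.8938, ρ_SOR = 0.8938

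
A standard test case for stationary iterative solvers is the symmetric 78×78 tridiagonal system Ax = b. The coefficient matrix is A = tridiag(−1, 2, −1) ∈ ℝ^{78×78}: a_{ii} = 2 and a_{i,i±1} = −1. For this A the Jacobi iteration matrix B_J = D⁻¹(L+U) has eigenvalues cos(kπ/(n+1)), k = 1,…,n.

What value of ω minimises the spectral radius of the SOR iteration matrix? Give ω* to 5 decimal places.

With n=78, ρ(Jacobi) = cos(π/79) = 0.99921.
1 − cos²(π/79) = sin²(π/79) ⇒ √(1−ρ_J²) = sin(π/79) = 0.039757.
Young: ω* = 2/(1+√(1−ρ_J²)) = 2/(1+0.039757) = 2/1.039757 = 1.92353.
ρ(B_{ω*}) = ω*−1 = 0.92353

ω* = 1.92353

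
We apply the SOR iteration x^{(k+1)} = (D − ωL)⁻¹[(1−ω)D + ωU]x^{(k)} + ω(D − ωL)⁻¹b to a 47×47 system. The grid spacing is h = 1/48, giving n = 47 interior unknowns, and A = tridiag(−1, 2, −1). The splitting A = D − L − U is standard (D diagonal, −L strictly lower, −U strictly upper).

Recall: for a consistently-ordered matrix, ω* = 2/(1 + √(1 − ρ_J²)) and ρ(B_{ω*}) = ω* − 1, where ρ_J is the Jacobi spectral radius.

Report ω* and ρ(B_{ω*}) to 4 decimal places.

ω* = 1.8772, ρ_SOR = 0.8772

[ρ_J] n=47: ρ(B_J) = cos(π/(n+1)) = cos(π/48) = 0.9979.
root = sin(π/48) = 0.06540  (since 1−cos² = sin²).
Then 2/(1+√(1−ρ_J²)) = 2/(1+0.06540); ω* = 2/1.06540 = 1.8772.
ρ_SOR = ω* − 1 = 1.8772 − 1 = 0.8772.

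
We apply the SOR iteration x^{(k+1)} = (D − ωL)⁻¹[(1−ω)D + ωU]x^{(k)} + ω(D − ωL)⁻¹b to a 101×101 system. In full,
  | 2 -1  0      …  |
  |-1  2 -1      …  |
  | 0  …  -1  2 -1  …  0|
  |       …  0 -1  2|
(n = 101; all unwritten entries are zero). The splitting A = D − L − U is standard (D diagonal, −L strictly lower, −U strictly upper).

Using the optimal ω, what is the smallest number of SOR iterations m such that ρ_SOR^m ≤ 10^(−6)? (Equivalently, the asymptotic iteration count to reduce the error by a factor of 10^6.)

[ρ_J] n=101: ρ(B_J) = cos(π/(n+1)) = cos(π/102) = 0.9995257.
1 − cos²(π/102) = sin²(π/102) ⇒ √(1−ρ_J²) = sin(π/102) = 0.0307951.
ω* = 2/(1 + 0.0307951) = 2/1.0307951 = 1.9402498.
[ρ_SOR] ω* − 1 = 0.9402498.
m ≥ 6·ln10 / (−ln 0.9402498) = 224.242; smallest integer m = 225.

m = 225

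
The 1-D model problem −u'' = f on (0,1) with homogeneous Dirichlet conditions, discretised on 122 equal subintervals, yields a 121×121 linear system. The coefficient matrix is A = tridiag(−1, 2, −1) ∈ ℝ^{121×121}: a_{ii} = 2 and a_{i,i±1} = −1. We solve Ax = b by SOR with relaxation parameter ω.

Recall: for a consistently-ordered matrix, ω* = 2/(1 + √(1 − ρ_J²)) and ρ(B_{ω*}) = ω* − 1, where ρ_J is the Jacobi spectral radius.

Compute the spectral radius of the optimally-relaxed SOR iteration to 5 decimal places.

[ρ_J] n=121: ρ(B_J) = cos(π/(n+1)) = cos(π/122) = 0.99967.
1 − cos²(π/122) = sin²(π/122) ⇒ √(1−ρ_J²) = sin(π/122) = 0.025748.
ω* = 2/(1+0.025748) = 1.94980
Hence ρ(B_{ω*}) = 1.94980 − 1 = 0.94980.

ρ_SOR = 0.94980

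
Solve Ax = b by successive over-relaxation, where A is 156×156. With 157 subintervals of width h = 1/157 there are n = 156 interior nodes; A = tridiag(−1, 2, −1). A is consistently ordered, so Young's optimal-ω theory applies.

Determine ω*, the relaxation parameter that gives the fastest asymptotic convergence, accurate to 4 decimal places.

ω* = 1.9608

[ρ_J] n=156: ρ(B_J) = cos(π/(n+1)) = cos(π/157) = 0.9998.
1 − cos²(π/157) = sin²(π/157) ⇒ √(1−ρ_J²) = sin(π/157) = 0.02001.
[ω*] 2 ÷ (1 + 0.02001) = 2 ÷ 1.02001 = 1.9608.
At ω = 1.9608 every |λ(B_ω)| = ω−1, so ρ_SOR = 0.9608.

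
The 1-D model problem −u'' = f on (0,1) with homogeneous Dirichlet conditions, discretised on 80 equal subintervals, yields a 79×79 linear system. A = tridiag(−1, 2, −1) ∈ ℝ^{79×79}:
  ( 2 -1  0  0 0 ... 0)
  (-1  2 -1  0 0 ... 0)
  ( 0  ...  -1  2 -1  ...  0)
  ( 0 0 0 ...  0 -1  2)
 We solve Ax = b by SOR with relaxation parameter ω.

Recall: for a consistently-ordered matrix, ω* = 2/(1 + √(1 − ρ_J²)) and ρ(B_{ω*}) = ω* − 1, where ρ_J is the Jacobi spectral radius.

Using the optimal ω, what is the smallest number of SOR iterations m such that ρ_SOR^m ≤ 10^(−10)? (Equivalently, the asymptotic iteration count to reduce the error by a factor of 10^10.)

m = 294

½·tridiag(1,0,1) at n=79: λ_k = cos(kπ/80); max |λ| at k=1 ⇒ ρ_J = cos(π/80) ≈ 0.9992290.
1 − cos²(π/80) = sin²(π/80) ⇒ √(1−ρ_J²) = sin(π/80) = 0.0392598.
[ω*] 2 ÷ (1 + 0.0392598) = 2 ÷ 1.0392598 = 1.9244466.
ρ_SOR = ω* − 1 = 1.9244466 − 1 = 0.9244466.
ρ_SOR^m ≤ 10^(−10) ⇔ m ≥ 10·ln10/(−ln 0.9244466) = 23.0259/0.07856 = 293.100; m = ⌈293.100⌉ = 294.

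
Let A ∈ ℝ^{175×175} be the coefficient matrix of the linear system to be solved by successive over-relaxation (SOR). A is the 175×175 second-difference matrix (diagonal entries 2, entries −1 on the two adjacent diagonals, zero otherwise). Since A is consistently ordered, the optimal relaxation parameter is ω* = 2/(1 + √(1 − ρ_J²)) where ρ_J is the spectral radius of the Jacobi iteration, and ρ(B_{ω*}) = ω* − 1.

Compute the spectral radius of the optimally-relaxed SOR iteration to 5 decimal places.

spectrum of D⁻¹(L+U) = {cos(kπ/176) : 1≤k≤175}; ρ_J = cos(π/176) = 0.99984.
1 − cos²(π/176) = sin²(π/176) ⇒ √(1−ρ_J²) = sin(π/176) = 0.017849.
Young: ω* = 2/(1+√(1−ρ_J²)) = 2/(1+0.017849) = 2/1.017849 = 1.96493.
ρ_SOR = ω* − 1 = 1.96493 − 1 = 0.96493.

ρ_SOR = 0.96493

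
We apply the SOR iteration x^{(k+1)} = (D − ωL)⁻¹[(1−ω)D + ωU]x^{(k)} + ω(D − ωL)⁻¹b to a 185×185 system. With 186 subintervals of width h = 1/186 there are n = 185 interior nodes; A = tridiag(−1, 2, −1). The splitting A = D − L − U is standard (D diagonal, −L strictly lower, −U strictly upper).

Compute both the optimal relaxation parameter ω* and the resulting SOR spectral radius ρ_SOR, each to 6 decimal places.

[ρ_J] n=185: ρ(B_J) = cos(π/(n+1)) = cos(π/186) = 0.999857.
√(1−ρ_J²) simplifies to sin(π/186) = 0.0168895.
Young: ω* = 2/(1+√(1−ρ_J²)) = 2/(1+0.0168895) = 2/1.0168895 = 1.966782.
ρ_SOR = ω* − 1 ≈ 0.966782.

ω* = 1.966782, ρ_SOR = 0.966782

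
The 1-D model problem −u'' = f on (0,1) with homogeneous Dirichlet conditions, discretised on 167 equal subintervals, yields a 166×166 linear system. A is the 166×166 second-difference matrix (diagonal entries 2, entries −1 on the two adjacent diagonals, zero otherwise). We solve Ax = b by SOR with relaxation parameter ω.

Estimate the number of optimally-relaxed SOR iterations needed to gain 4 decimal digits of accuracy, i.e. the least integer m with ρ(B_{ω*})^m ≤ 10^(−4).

m = 245

½·tridiag(1,0,1) at n=166: λ_k = cos(kπ/167); max |λ| at k=1 ⇒ ρ_J = cos(π/167) ≈ 0.9998231.
√(1−ρ_J²) = |sin(π/167)| = 0.0188108
[ω*] 2 ÷ (1 + 0.0188108) = 2 ÷ 1.0188108 = 1.9630730.
and ρ(B_{ω*}) = 1.9630730 − 1 = 0.9630730.
For 4 digits: m = 4·ln10 / (−ln 0.9630730) = 9.21034/0.0376261 = 244.786; round up → m = 245.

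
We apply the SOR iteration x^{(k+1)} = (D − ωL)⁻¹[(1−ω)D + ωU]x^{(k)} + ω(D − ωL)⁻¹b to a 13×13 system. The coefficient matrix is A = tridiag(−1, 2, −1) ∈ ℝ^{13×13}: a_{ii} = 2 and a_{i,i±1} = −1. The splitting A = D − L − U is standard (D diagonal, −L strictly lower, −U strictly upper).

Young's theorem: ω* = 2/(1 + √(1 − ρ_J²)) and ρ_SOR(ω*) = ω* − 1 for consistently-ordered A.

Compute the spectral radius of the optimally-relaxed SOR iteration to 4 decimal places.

ρ_J = max_k |cos(kπ/14)| = cos(π/14) = 0.9749
√(1−ρ_J²) = |sin(π/14)| = 0.22252
ω* = 2/(1+0.22252) = 1.6360
ρ_SOR = ω* − 1 ≈ 0.6360.

ρ_SOR = 0.6360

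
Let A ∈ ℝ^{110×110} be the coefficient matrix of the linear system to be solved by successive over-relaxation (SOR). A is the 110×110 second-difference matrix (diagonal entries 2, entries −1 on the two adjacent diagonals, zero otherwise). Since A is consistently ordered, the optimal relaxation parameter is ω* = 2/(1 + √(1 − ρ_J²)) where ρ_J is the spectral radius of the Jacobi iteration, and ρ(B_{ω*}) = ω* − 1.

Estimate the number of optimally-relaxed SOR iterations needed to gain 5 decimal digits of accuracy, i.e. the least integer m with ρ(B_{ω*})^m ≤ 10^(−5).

[ρ_J] n=110: ρ(B_J) = cos(π/(n+1)) = cos(π/111) = 0.9995995.
√(1−ρ_J²) = |sin(π/111)| = 0.0282989
ω* = 2/(1+0.0282989) = 1.9449598
ρ_SOR = ω* − 1 ≈ 0.9449598.
5·ln10 = 11.5129; −ln(0.9449598) = 0.0566129; m = ⌈11.5129/0.0566129⌉ = ⌈203.362⌉ = 204.

m = 204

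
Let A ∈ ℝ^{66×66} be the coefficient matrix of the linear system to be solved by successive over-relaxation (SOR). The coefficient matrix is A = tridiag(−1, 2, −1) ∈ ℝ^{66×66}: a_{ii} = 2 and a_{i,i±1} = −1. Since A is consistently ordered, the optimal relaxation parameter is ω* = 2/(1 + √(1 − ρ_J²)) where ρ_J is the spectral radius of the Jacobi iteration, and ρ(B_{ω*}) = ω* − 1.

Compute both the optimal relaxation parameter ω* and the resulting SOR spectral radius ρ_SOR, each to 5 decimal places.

ρ_J = max_k |cos(kπ/67)| = cos(π/67) = 0.99890
1 − cos²(π/67) = sin²(π/67) ⇒ √(1−ρ_J²) = sin(π/67) = 0.046872.
Young: ω* = 2/(1+√(1−ρ_J²)) = 2/(1+0.046872) = 2/1.046872 = 1.91045.
and ρ(B_{ω*}) = 1.91045 − 1 = 0.91045.

ω* = 1.91045, ρ_SOR = 0.91045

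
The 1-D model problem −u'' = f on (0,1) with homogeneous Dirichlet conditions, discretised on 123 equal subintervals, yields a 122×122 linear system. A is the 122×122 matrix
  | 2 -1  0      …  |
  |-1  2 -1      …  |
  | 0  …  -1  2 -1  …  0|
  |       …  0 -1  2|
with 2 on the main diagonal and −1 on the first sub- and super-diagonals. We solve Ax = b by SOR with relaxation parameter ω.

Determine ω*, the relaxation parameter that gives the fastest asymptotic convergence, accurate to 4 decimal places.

[ρ_J] n=122: ρ(B_J) = cos(π/(n+1)) = cos(π/123) = 0.9997.
√(1−ρ_J²) = |sin(π/123)| = 0.02554
ω* = 2/(1+0.02554) = 1.9502
Hence ρ(B_{ω*}) = 1.9502 − 1 = 0.9502.

ω* = 1.9502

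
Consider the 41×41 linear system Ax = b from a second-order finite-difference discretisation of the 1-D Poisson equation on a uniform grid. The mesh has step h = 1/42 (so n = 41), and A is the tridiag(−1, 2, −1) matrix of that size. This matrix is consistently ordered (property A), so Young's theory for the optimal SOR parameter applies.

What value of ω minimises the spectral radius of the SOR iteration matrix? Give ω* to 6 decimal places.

spectrum of D⁻¹(L+U) = {cos(kπ/42) : 1≤k≤41}; ρ_J = cos(π/42) = 0.997204.
√(1−ρ_J²) simplifies to sin(π/42) = 0.0747301.
Then 2/(1+√(1−ρ_J²)) = 2/(1+0.0747301); ω* = 2/1.0747301 = 1.860932.
and ρ(B_{ω*}) = 1.860932 − 1 = 0.860932.

ω* = 1.860932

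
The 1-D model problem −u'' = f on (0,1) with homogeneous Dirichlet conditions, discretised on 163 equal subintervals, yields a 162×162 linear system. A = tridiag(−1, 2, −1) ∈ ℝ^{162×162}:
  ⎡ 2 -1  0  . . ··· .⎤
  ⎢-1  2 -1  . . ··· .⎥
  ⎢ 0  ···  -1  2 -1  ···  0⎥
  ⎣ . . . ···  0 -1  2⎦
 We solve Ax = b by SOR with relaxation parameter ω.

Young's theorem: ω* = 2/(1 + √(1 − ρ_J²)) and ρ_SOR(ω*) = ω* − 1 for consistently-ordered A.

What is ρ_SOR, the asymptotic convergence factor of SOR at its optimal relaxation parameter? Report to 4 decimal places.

ρ_SOR = 0.9622

With n=162, ρ(Jacobi) = cos(π/163) = 0.9998.
1 − cos²(π/163) = sin²(π/163) ⇒ √(1−ρ_J²) = sin(π/163) = 0.01927.
So ω* = 2/1.01927 = 1.9622 (Young).
ρ_SOR = ω* − 1 = 1.9622 − 1 = 0.9622.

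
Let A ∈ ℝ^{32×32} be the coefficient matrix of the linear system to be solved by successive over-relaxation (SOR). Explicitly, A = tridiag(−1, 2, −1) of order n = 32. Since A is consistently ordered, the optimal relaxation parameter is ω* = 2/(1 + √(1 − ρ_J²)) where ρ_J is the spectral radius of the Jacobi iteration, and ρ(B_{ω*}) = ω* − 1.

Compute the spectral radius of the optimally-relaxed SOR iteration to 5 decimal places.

ρ_SOR = 0.82639

With n=32, ρ(Jacobi) = cos(π/33) = 0.99547.
√(1 − cos²(π/33)) = sin(π/33) ≈ 0.095056.
ω* = 2/(1+0.095056) = 1.82639
At ω = 1.82639 every |λ(B_ω)| = ω−1, so ρ_SOR = 0.82639.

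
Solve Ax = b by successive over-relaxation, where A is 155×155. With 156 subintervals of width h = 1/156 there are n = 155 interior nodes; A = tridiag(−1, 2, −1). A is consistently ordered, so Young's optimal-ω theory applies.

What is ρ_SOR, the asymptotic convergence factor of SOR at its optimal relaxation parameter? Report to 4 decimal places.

ρ_SOR = 0.9605

With n=155, ρ(Jacobi) = cos(π/156) = 0.9998.
√(1 − cos²(π/156)) = sin(π/156) ≈ 0.02014.
[ω*] 2 ÷ (1 + 0.02014) = 2 ÷ 1.02014 = 1.9605.
ρ_SOR = ω* − 1 ≈ 0.9605.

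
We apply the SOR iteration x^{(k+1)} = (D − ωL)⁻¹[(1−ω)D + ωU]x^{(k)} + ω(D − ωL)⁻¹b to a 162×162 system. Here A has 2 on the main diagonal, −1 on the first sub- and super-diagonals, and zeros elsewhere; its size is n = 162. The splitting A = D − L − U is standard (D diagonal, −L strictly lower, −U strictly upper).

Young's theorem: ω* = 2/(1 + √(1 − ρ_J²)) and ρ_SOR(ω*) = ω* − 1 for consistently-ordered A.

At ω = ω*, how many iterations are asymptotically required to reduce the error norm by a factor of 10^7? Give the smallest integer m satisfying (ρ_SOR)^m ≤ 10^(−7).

ρ_J = max_k |cos(kπ/163)| = cos(π/163) = 0.9998143
√(1 − cos²(π/163)) = sin(π/163) ≈ 0.0192724.
Then 2/(1+√(1−ρ_J²)) = 2/(1+0.0192724); ω* = 2/1.0192724 = 1.9621840.
ρ_SOR = ω* − 1 = 1.9621840 − 1 = 0.9621840.
7·ln10 = 16.1181; −ln(0.9621840) = 0.0385496; m = ⌈16.1181/0.0385496⌉ = ⌈418.113⌉ = 419.

m = 419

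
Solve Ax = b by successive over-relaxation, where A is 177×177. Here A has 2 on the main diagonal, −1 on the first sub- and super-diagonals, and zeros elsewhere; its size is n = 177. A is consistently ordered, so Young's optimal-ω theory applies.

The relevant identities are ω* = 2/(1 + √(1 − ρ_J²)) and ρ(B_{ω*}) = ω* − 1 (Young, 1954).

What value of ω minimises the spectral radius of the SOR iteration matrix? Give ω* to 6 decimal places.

ω* = 1.965315

ρ_J = max_k |cos(kπ/178)| = cos(π/178) = 0.999844
√(1 − cos²(π/178)) = sin(π/178) ≈ 0.0176485.
Then 2/(1+√(1−ρ_J²)) = 2/(1+0.0176485); ω* = 2/1.0176485 = 1.965315.
ρ(B_{ω*}) = ω*−1 = 0.965315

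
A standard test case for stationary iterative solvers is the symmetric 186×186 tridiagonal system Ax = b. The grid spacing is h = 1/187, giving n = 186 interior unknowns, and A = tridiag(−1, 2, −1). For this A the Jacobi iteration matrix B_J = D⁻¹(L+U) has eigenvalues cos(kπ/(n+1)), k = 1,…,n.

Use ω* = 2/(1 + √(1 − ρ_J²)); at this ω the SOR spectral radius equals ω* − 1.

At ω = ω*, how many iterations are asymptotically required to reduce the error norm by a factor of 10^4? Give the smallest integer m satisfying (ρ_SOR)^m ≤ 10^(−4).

n=186: λ(B_J) = 1 − λ(A)/2 = cos(kπ/187); k=1 gives ρ_J = 0.9998589.
1 − cos²(π/187) = sin²(π/187) ⇒ √(1−ρ_J²) = sin(π/187) = 0.0167992.
Young: ω* = 2/(1+√(1−ρ_J²)) = 2/(1+0.0167992) = 2/1.0167992 = 1.9669567.
At ω = 1.9669567 every |λ(B_ω)| = ω−1, so ρ_SOR = 0.9669567.
4·ln10 = 9.21034; −ln(0.9669567) = 0.0336016; m = ⌈9.21034/0.0336016⌉ = ⌈274.104⌉ = 275.

m = 275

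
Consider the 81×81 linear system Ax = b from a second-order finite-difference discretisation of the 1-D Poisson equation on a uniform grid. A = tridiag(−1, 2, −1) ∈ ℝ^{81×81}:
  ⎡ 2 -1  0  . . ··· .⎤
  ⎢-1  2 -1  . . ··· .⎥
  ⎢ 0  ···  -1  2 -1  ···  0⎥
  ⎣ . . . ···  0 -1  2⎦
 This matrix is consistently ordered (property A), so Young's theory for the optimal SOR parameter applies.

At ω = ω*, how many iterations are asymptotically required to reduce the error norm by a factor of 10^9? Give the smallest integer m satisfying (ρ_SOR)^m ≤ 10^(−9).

m = 271

With n=81, ρ(Jacobi) = cos(π/82) = 0.9992662.
root = sin(π/82) = 0.0383027  (since 1−cos² = sin²).
[ω*] 2 ÷ (1 + 0.0383027) = 2 ÷ 1.0383027 = 1.9262206.
ρ_SOR = ω* − 1 ≈ 0.9262206.
ρ_SOR^m ≤ 10^(−9) ⇔ m ≥ 9·ln10/(−ln 0.9262206) = 20.7233/0.0766428 = 270.388; m = ⌈270.388⌉ = 271.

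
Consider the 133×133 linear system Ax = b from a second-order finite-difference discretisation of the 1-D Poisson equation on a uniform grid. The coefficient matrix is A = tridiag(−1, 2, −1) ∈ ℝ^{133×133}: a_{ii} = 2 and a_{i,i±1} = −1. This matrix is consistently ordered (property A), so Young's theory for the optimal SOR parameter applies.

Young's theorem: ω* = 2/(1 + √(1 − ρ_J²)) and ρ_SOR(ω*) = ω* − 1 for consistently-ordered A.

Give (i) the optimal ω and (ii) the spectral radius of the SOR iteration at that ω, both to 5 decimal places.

ρ_J = max_k |cos(kπ/134)| = cos(π/134) = 0.99973
1 − cos²(π/134) = sin²(π/134) ⇒ √(1−ρ_J²) = sin(π/134) = 0.023443.
Young: ω* = 2/(1+√(1−ρ_J²)) = 2/(1+0.023443) = 2/1.023443 = 1.95419.
[ρ_SOR] ω* − 1 = 0.95419.

ω* = 1.95419, ρ_SOR = 0.95419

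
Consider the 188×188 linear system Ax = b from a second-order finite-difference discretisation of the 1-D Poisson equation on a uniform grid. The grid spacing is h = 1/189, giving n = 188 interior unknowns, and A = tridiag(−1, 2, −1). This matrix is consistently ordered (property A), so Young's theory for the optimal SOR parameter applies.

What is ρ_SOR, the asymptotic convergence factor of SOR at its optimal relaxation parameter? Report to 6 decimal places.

ρ_SOR = 0.967301

ρ_J = max_k |cos(kπ/189)| = cos(π/189) = 0.999862
√(1−ρ_J²) simplifies to sin(π/189) = 0.0166214.
ω* = 2/(1 + 0.0166214) = 2/1.0166214 = 1.967301.
[ρ_SOR] ω* − 1 = 0.967301.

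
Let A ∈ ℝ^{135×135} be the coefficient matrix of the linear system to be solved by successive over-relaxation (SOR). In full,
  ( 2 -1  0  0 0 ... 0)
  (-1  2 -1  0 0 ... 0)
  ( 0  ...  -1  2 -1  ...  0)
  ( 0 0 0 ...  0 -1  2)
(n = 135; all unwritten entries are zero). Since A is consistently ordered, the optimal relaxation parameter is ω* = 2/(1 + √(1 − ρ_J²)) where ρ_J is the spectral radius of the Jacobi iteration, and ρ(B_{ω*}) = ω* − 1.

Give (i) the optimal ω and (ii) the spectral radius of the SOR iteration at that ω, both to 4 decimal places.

ω* = 1.9548, ρ_SOR = 0.9548

½·tridiag(1,0,1) at n=135: λ_k = cos(kπ/136); max |λ| at k=1 ⇒ ρ_J = cos(π/136) ≈ 0.9997.
1 − cos²(π/136) = sin²(π/136) ⇒ √(1−ρ_J²) = sin(π/136) = 0.02310.
ω* = 2/(1 + 0.02310) = 2/1.02310 = 1.9548.
Hence ρ(B_{ω*}) = 1.9548 − 1 = 0.9548.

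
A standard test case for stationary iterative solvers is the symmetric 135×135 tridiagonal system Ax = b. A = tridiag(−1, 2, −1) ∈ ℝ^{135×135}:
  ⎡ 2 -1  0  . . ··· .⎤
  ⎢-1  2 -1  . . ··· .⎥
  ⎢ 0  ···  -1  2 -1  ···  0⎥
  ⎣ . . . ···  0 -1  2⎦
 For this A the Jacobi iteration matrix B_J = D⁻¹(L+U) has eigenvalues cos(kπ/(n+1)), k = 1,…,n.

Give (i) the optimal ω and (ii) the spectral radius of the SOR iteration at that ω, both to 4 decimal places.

ω* = 1.9548, ρ_SOR = 0.9548

½·tridiag(1,0,1) at n=135: λ_k = cos(kπ/136); max |λ| at k=1 ⇒ ρ_J = cos(π/136) ≈ 0.9997.
√(1−ρ_J²) simplifies to sin(π/136) = 0.02310.
Then 2/(1+√(1−ρ_J²)) = 2/(1+0.02310); ω* = 2/1.02310 = 1.9548.
ρ(B_{ω*}) = ω*−1 = 0.9548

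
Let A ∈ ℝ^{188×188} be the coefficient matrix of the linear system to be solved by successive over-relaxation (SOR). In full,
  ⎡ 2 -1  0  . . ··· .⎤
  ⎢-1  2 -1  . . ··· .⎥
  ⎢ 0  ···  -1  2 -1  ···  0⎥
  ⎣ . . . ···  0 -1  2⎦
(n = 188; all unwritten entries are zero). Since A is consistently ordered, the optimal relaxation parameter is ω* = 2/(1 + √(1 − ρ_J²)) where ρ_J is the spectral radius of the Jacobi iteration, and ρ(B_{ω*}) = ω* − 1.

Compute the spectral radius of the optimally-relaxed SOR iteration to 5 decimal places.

ρ_SOR = 0.96730

With n=188, ρ(Jacobi) = cos(π/189) = 0.99986.
√(1−ρ_J²) = |sin(π/189)| = 0.016621
ω* = 2 / (1 + 0.016621) = 2 / 1.016621 ≈ 1.96730.
ρ(B_{ω*}) = ω*−1 = 0.96730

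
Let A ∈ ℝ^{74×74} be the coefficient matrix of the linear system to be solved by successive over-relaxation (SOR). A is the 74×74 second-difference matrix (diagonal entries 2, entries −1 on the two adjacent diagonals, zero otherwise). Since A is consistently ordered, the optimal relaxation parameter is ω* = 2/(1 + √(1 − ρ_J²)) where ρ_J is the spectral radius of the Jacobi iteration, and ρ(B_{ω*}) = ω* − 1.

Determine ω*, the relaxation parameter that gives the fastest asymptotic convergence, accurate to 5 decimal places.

½·tridiag(1,0,1) at n=74: λ_k = cos(kπ/75); max |λ| at k=1 ⇒ ρ_J = cos(π/75) ≈ 0.99912.
√(1−ρ_J²) = |sin(π/75)| = 0.041876
Then 2/(1+√(1−ρ_J²)) = 2/(1+0.041876); ω* = 2/1.041876 = 1.91961.
[ρ_SOR] ω* − 1 = 0.91961.

ω* = 1.91961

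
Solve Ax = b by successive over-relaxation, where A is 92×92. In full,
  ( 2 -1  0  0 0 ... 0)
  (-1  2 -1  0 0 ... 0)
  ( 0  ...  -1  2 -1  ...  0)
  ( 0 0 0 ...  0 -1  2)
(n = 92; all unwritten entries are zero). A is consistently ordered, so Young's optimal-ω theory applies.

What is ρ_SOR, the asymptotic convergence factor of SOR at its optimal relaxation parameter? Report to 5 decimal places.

ρ_SOR = 0.93466

ρ_J = max_k |cos(kπ/93)| = cos(π/93) = 0.99943
√(1−ρ_J²) = |sin(π/93)| = 0.033774
[ω*] 2 ÷ (1 + 0.033774) = 2 ÷ 1.033774 = 1.93466.
ρ_SOR = ω* − 1 ≈ 0.93466.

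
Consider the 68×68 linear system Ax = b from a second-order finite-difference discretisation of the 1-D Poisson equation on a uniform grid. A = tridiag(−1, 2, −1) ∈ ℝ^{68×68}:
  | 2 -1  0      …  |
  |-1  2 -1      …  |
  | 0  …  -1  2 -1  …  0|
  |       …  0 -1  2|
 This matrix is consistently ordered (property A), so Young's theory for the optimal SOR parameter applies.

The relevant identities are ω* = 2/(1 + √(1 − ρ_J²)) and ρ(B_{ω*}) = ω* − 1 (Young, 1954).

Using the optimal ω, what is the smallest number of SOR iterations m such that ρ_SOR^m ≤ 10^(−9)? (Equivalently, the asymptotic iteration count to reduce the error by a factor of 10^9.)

m = 228

With n=68, ρ(Jacobi) = cos(π/69) = 0.9989637.
√(1−ρ_J²) simplifies to sin(π/69) = 0.0455146.
ω* = 2/(1 + 0.0455146) = 2/1.0455146 = 1.9129336.
ρ(B_{ω*}) = ω*−1 = 0.9129336
(0.9129336)^m ≤ 10^{−9}  ⇒  m·ln(0.9129336) ≤ −9·ln10  ⇒  m ≥ 227.498  ⇒  m = 228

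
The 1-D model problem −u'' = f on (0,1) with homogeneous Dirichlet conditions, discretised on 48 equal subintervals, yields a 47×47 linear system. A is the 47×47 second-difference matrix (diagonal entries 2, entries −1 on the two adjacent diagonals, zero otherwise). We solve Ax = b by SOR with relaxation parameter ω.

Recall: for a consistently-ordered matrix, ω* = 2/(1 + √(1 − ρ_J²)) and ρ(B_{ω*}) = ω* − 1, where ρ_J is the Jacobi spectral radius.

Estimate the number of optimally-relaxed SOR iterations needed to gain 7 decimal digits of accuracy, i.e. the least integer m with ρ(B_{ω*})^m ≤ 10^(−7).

m = 124

ρ_J = max_k |cos(kπ/48)| = cos(π/48) = 0.9978589
√(1−ρ_J²) simplifies to sin(π/48) = 0.0654031.
Young: ω* = 2/(1+√(1−ρ_J²)) = 2/(1+0.0654031) = 2/1.0654031 = 1.8772237.
At ω = 1.8772237 every |λ(B_ω)| = ω−1, so ρ_SOR = 0.8772237.
(0.8772237)^m ≤ 10^{−7}  ⇒  m·ln(0.8772237) ≤ −7·ln10  ⇒  m ≥ 123.046  ⇒  m = 124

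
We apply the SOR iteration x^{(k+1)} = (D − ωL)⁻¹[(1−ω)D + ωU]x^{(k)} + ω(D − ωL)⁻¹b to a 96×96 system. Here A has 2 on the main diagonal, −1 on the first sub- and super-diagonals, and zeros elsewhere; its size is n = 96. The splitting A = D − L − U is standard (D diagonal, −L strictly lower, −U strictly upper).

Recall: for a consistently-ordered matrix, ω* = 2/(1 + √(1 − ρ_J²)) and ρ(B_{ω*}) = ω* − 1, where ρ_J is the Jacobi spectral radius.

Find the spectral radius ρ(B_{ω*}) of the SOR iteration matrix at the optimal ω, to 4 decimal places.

½·tridiag(1,0,1) at n=96: λ_k = cos(kπ/97); max |λ| at k=1 ⇒ ρ_J = cos(π/97) ≈ 0.9995.
√(1−ρ_J²) = |sin(π/97)| = 0.03238
ω* = 2/(1+0.03238) = 1.9373
At ω = 1.9373 every |λ(B_ω)| = ω−1, so ρ_SOR = 0.9373.

ρ_SOR = 0.9373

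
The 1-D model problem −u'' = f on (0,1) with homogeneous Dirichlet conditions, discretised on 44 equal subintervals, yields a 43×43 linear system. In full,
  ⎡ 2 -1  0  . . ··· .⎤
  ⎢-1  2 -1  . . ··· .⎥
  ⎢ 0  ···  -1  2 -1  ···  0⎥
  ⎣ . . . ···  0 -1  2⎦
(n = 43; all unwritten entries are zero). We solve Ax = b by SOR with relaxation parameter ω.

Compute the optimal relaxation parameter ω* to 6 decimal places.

ω* = 1.866822

[ρ_J] n=43: ρ(B_J) = cos(π/(n+1)) = cos(π/44) = 0.997452.
√(1−ρ_J²) simplifies to sin(π/44) = 0.0713392.
[ω*] 2 ÷ (1 + 0.0713392) = 2 ÷ 1.0713392 = 1.866822.
Hence ρ(B_{ω*}) = 1.866822 − 1 = 0.866822.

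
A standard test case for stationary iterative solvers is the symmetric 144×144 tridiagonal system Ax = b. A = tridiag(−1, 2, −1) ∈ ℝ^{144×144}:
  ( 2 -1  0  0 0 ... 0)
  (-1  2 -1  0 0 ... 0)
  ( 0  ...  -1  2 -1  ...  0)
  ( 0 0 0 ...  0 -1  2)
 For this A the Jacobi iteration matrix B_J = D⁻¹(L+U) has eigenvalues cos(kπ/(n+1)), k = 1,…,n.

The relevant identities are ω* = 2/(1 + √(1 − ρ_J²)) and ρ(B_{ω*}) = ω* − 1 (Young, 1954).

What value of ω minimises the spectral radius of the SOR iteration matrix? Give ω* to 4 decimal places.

[ρ_J] n=144: ρ(B_J) = cos(π/(n+1)) = cos(π/145) = 0.9998.
root = sin(π/145) = 0.02166  (since 1−cos² = sin²).
ω* = 2/(1+0.02166) = 1.9576
ρ(B_{ω*}) = ω*−1 = 0.9576

ω* = 1.9576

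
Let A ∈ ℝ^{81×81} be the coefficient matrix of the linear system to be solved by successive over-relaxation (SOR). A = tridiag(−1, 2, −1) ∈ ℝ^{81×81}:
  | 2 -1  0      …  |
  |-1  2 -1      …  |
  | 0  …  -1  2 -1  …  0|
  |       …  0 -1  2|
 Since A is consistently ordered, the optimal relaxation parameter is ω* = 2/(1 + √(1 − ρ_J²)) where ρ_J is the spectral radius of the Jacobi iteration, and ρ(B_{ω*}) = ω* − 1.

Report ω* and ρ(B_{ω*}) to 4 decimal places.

n=81: λ(B_J) = 1 − λ(A)/2 = cos(kπ/82); k=1 gives ρ_J = 0.9993.
√(1−ρ_J²) simplifies to sin(π/82) = 0.03830.
Young: ω* = 2/(1+√(1−ρ_J²)) = 2/(1+0.03830) = 2/1.03830 = 1.9262.
At ω = 1.9262 every |λ(B_ω)| = ω−1, so ρ_SOR = 0.9262.

ω* = 1.9262, ρ_SOR = 0.9262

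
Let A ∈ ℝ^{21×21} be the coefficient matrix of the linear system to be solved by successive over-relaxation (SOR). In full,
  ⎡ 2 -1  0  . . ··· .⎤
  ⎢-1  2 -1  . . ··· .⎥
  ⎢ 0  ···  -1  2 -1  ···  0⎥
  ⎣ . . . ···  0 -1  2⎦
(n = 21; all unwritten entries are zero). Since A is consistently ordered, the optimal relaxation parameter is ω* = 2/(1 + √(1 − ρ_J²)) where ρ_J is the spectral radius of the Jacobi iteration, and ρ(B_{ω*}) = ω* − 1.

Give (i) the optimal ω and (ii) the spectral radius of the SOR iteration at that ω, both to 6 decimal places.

n=21: λ(B_J) = 1 − λ(A)/2 = cos(kπ/22); k=1 gives ρ_J = 0.989821.
root = sin(π/22) = 0.1423148  (since 1−cos² = sin²).
Young: ω* = 2/(1+√(1−ρ_J²)) = 2/(1+0.1423148) = 2/1.1423148 = 1.750831.
ρ_SOR = ω* − 1 = 1.750831 − 1 = 0.750831.

ω* = 1.750831, ρ_SOR = 0.750831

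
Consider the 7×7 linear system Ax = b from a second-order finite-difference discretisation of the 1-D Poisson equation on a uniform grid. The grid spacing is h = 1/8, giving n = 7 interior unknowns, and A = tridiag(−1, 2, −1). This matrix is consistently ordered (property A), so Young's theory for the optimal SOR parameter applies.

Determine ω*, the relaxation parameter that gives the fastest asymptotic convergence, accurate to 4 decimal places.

½·tridiag(1,0,1) at n=7: λ_k = cos(kπ/8); max |λ| at k=1 ⇒ ρ_J = cos(π/8) ≈ 0.9239.
root = sin(π/8) = 0.38268  (since 1−cos² = sin²).
ω* = 2/(1+0.38268) = 1.4465
Hence ρ(B_{ω*}) = 1.4465 − 1 = 0.4465.

ω* = 1.4465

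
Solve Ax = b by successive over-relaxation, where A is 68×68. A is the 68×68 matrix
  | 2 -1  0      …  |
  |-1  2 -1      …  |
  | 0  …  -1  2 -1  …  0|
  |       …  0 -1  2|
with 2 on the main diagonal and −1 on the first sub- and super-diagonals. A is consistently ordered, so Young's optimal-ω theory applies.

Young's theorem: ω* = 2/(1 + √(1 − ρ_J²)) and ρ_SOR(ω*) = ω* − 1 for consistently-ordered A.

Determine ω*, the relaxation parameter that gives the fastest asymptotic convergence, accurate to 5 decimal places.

ω* = 1.91293

[ρ_J] n=68: ρ(B_J) = cos(π/(n+1)) = cos(π/69) = 0.99896.
1 − cos²(π/69) = sin²(π/69) ⇒ √(1−ρ_J²) = sin(π/69) = 0.045515.
So ω* = 2/1.045515 = 1.91293 (Young).
ρ(B_{ω*}) = ω*−1 = 0.91293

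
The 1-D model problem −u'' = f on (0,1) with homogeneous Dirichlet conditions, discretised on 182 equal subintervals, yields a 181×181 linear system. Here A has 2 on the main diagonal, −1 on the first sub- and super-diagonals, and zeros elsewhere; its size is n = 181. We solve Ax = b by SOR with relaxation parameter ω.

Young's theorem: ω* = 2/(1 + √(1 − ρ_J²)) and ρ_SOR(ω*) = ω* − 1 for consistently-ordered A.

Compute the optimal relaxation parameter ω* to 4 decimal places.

ω* = 1.9661

B_J for the 181×181 system has eigenvalues cos(kπ/182); ρ_J = cos(π/182) = 0.9999.
√(1 − cos²(π/182)) = sin(π/182) ≈ 0.01726.
So ω* = 2/1.01726 = 1.9661 (Young).
[ρ_SOR] ω* − 1 = 0.9661.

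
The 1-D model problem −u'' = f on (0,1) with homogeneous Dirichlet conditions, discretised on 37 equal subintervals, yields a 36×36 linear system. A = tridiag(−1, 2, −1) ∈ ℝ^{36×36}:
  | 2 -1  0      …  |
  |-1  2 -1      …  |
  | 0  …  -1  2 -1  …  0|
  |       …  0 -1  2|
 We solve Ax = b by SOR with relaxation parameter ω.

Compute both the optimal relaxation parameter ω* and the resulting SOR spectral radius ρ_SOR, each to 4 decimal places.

With n=36, ρ(Jacobi) = cos(π/37) = 0.9964.
root = sin(π/37) = 0.08481  (since 1−cos² = sin²).
ω* = 2/(1 + 0.08481) = 2/1.08481 = 1.8436.
[ρ_SOR] ω* − 1 = 0.8436.

ω* = 1.8436, ρ_SOR = 0.8436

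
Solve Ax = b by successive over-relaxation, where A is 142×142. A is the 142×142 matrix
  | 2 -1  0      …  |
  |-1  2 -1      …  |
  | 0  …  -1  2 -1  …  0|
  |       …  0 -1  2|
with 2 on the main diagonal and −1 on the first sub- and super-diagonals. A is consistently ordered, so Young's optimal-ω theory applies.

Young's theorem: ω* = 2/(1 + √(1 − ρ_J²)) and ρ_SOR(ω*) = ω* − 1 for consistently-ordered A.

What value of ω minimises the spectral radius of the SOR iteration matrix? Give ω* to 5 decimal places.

ω* = 1.95701

n=142: λ(B_J) = 1 − λ(A)/2 = cos(kπ/143); k=1 gives ρ_J = 0.99976.
√(1−ρ_J²) simplifies to sin(π/143) = 0.021967.
Young: ω* = 2/(1+√(1−ρ_J²)) = 2/(1+0.021967) = 2/1.021967 = 1.95701.
Hence ρ(B_{ω*}) = 1.95701 − 1 = 0.95701.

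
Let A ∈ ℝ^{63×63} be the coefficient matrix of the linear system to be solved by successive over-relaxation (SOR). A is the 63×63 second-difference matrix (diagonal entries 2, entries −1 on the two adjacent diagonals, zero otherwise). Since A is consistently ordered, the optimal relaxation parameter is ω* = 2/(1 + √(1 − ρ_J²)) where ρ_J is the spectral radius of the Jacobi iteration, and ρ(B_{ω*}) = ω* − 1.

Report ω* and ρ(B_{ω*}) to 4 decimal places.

spectrum of D⁻¹(L+U) = {cos(kπ/64) : 1≤k≤63}; ρ_J = cos(π/64) = 0.9988.
1 − cos²(π/64) = sin²(π/64) ⇒ √(1−ρ_J²) = sin(π/64) = 0.04907.
Young: ω* = 2/(1+√(1−ρ_J²)) = 2/(1+0.04907) = 2/1.04907 = 1.9065.
[ρ_SOR] ω* − 1 = 0.9065.

ω* = 1.9065, ρ_SOR = 0.9065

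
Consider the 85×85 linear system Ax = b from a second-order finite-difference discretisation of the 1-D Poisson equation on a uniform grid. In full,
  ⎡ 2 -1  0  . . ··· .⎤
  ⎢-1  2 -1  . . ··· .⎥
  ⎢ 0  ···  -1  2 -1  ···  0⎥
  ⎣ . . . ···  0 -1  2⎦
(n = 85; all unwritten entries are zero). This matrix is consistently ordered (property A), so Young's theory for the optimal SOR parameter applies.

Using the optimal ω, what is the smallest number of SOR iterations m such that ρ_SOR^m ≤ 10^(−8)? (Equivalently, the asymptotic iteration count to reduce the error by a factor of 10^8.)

m = 253

½·tridiag(1,0,1) at n=85: λ_k = cos(kπ/86); max |λ| at k=1 ⇒ ρ_J = cos(π/86) ≈ 0.9993328.
root = sin(π/86) = 0.0365220  (since 1−cos² = sin²).
Young: ω* = 2/(1+√(1−ρ_J²)) = 2/(1+0.0365220) = 2/1.0365220 = 1.9295297.
Hence ρ(B_{ω*}) = 1.9295297 − 1 = 0.9295297.
8·ln10 = 18.4207; −ln(0.9295297) = 0.0730765; m = ⌈18.4207/0.0730765⌉ = ⌈252.074⌉ = 253.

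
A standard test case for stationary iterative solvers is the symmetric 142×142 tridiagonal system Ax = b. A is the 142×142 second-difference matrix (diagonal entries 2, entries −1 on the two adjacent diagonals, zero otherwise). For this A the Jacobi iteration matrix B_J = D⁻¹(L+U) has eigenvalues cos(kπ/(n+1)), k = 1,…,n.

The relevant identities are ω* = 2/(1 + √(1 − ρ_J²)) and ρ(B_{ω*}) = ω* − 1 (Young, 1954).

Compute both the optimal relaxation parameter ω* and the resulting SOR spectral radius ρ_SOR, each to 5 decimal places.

ω* = 1.95701, ρ_SOR = 0.95701

With n=142, ρ(Jacobi) = cos(π/143) = 0.99976.
1 − cos²(π/143) = sin²(π/143) ⇒ √(1−ρ_J²) = sin(π/143) = 0.021967.
ω* = 2/(1 + 0.021967) = 2/1.021967 = 1.95701.
ρ_SOR = ω* − 1 = 1.95701 − 1 = 0.95701.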